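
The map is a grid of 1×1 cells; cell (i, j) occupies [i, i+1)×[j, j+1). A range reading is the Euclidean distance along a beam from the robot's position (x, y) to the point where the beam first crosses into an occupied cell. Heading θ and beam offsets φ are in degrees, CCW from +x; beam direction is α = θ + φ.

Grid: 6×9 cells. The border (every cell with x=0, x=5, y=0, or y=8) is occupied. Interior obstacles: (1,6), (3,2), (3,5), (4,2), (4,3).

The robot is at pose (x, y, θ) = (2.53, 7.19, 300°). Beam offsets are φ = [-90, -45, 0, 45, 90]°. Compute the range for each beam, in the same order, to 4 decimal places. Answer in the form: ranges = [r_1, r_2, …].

ranges = [0.6120, 5.9115, 1.3741, 2.5571, 1.6200]

beam 1: φ=-90°, α=210°
  dir = (cos 210°, sin 210°) = (-0.8660, -0.5000); from cell (2,7)
  next x-line at t=0.6120, next y-line at t=0.3800; Δt_x=1.1547, Δt_y=2.0000
    y: enter (2,6) at t=0.3800
    x: enter (1,6) at t=0.6120 ← occupied
  → r_1 = 0.6120
beam 2: φ=-45°, α=255°
  dir = (cos 255°, sin 255°) = (-0.2588, -0.9659); from cell (2,7)
  next x-line at t=2.0478, next y-line at t=0.1967; Δt_x=3.8637, Δt_y=1.0353
    y: enter (2,6) at t=0.1967
    y: enter (2,5) at t=1.2320
    x: enter (1,5) at t=2.0478
    y: enter (1,4) at t=2.2673
    y: enter (1,3) at t=3.3025
    y: enter (1,2) at t=4.3378
    y: enter (1,1) at t=5.3731
    x: enter (0,1) at t=5.9115 ← occupied
  → r_2 = 5.9115
beam 3: φ=0°, α=300°
  dir = (cos 300°, sin 300°) = (0.5000, -0.8660); from cell (2,7)
  next x-line at t=0.9400, next y-line at t=0.2194; Δt_x=2.0000, Δt_y=1.1547
    y: enter (2,6) at t=0.2194
    x: enter (3,6) at t=0.9400
    y: enter (3,5) at t=1.3741 ← occupied
  → r_3 = 1.3741
beam 4: φ=45°, α=345°
  dir = (cos 345°, sin 345°) = (0.9659, -0.2588); from cell (2,7)
  next x-line at t=0.4866, next y-line at t=0.7341; Δt_x=1.0353, Δt_y=3.8637
    x: enter (3,7) at t=0.4866
    y: enter (3,6) at t=0.7341
    x: enter (4,6) at t=1.5219
    x: enter (5,6) at t=2.5571 ← occupied
  → r_4 = 2.5571
beam 5: φ=90°, α=30°
  dir = (cos 30°, sin 30°) = (0.8660, 0.5000); from cell (2,7)
  next x-line at t=0.5427, next y-line at t=1.6200; Δt_x=1.1547, Δt_y=2.0000
    x: enter (3,7) at t=0.5427
    y: enter (3,8) at t=1.6200 ← occupied
  → r_5 = 1.6200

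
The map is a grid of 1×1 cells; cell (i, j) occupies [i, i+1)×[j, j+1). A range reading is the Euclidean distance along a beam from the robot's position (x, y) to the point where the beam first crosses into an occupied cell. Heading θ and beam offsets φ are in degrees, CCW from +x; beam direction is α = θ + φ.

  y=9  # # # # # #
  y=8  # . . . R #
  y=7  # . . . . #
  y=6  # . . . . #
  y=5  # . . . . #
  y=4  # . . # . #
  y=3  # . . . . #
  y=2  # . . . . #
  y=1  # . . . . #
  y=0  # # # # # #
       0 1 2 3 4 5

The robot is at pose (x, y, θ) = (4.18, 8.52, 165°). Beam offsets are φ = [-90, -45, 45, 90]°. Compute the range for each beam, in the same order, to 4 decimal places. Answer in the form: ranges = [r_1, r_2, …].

beam 1: φ=-90°, α=75°
  cosα=0.2588 sinα=0.9659 | (4,8) | tMaxX 3.1682 tMaxY 0.4969 | tΔX 3.8637 tΔY 1.0353
    t=0.4969 [y] (4,9) — stop
  → r_1 = 0.4969
beam 2: φ=-45°, α=120°
  cosα=-0.5000 sinα=0.8660 | (4,8) | tMaxX 0.3600 tMaxY 0.5543 | tΔX 2.0000 tΔY 1.1547
    t=0.3600 [x] (3,8)
    t=0.5543 [y] (3,9) — stop
  → r_2 = 0.5543
beam 3: φ=45°, α=210°
  cosα=-0.8660 sinα=-0.5000 | (4,8) | tMaxX 0.2078 tMaxY 1.0400 | tΔX 1.1547 tΔY 2.0000
    t=0.2078 [x] (3,8)
    t=1.0400 [y] (3,7)
    t=1.3625 [x] (2,7)
    t=2.5172 [x] (1,7)
    t=3.0400 [y] (1,6)
    t=3.6719 [x] (0,6) — stop
  → r_3 = 3.6719
beam 4: φ=90°, α=255°
  cosα=-0.2588 sinα=-0.9659 | (4,8) | tMaxX 0.6955 tMaxY 0.5383 | tΔX 3.8637 tΔY 1.0353
    t=0.5383 [y] (4,7)
    t=0.6955 [x] (3,7)
    t=1.5736 [y] (3,6)
    t=2.6089 [y] (3,5)
    t=3.6442 [y] (3,4) — stop
  → r_4 = 3.6442

ranges = [0.4969, 0.5543, 3.6719, 3.6442]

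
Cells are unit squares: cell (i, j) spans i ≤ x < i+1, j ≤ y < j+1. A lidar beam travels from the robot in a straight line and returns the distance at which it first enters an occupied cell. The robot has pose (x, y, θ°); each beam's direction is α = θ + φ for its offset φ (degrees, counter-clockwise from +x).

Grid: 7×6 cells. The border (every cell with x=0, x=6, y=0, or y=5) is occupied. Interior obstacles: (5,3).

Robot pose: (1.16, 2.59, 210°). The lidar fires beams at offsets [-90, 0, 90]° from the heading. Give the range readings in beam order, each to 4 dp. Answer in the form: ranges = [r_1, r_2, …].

beam 1: φ=-90°, α=120°
  dir = (cos 120°, sin 120°) = (-0.5000, 0.8660); from cell (1,2)
  next x-line at t=0.3200, next y-line at t=0.4734; Δt_x=2.0000, Δt_y=1.1547
    x: enter (0,2) at t=0.3200 ← occupied
  → r_1 = 0.3200
beam 2: φ=0°, α=210°
  dir = (cos 210°, sin 210°) = (-0.8660, -0.5000); from cell (1,2)
  next x-line at t=0.1848, next y-line at t=1.1800; Δt_x=1.1547, Δt_y=2.0000
    x: enter (0,2) at t=0.1848 ← occupied
  → r_2 = 0.1848
beam 3: φ=90°, α=300°
  dir = (cos 300°, sin 300°) = (0.5000, -0.8660); from cell (1,2)
  next x-line at t=1.6800, next y-line at t=0.6813; Δt_x=2.0000, Δt_y=1.1547
    y: enter (1,1) at t=0.6813
    x: enter (2,1) at t=1.6800
    y: enter (2,0) at t=1.8360 ← occupied
  → r_3 = 1.8360

ranges = [0.3200, 0.1848, 1.8360]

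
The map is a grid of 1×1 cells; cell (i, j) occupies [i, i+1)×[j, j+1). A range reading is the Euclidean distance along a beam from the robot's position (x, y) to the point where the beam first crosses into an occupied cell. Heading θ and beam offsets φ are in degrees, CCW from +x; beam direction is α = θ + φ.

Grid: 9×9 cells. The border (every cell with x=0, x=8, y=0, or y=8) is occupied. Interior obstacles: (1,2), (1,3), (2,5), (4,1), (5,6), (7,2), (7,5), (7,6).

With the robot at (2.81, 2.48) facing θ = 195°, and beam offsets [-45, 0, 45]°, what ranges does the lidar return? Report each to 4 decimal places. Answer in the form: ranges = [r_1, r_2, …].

ranges = [0.9353, 0.8386, 1.7090]

beam 1: φ=-45°, α=150°
  direction (-0.8660, 0.5000); cell (2,2); t to first gridline: x 0.9353, y 1.0400 (then +1.1547 / +2.0000)
    (1,2) via x @ 0.9353  # hit
  → r_1 = 0.9353
beam 2: φ=0°, α=195°
  direction (-0.9659, -0.2588); cell (2,2); t to first gridline: x 0.8386, y 1.8546 (then +1.0353 / +3.8637)
    (1,2) via x @ 0.8386  # hit
  → r_2 = 0.8386
beam 3: φ=45°, α=240°
  direction (-0.5000, -0.8660); cell (2,2); t to first gridline: x 1.6200, y 0.5543 (then +2.0000 / +1.1547)
    (2,1) via y @ 0.5543
    (1,1) via x @ 1.6200
    (1,0) via y @ 1.7090  # hit
  → r_3 = 1.7090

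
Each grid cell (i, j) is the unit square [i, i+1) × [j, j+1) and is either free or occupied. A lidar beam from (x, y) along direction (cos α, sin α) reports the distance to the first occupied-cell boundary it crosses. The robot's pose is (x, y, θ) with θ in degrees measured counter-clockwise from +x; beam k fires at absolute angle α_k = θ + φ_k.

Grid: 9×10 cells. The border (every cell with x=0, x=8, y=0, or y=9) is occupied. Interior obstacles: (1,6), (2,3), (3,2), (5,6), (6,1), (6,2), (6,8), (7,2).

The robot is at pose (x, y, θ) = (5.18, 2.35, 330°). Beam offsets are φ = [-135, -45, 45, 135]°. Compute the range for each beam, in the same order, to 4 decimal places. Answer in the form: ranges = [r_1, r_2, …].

ranges = [1.2216, 1.3976, 0.8489, 6.8846]

beam 1: φ=-135°, α=195°
  direction (-0.9659, -0.2588); cell (5,2); t to first gridline: x 0.1863, y 1.3523 (then +1.0353 / +3.8637)
    (4,2) via x @ 0.1863
    (3,2) via x @ 1.2216  # hit
  → r_1 = 1.2216
beam 2: φ=-45°, α=285°
  direction (0.2588, -0.9659); cell (5,2); t to first gridline: x 3.1682, y 0.3623 (then +3.8637 / +1.0353)
    (5,1) via y @ 0.3623
    (5,0) via y @ 1.3976  # hit
  → r_2 = 1.3976
beam 3: φ=45°, α=15°
  direction (0.9659, 0.2588); cell (5,2); t to first gridline: x 0.8489, y 2.5114 (then +1.0353 / +3.8637)
    (6,2) via x @ 0.8489  # hit
  → r_3 = 0.8489
beam 4: φ=135°, α=105°
  direction (-0.2588, 0.9659); cell (5,2); t to first gridline: x 0.6955, y 0.6729 (then +3.8637 / +1.0353)
    (5,3) via y @ 0.6729
    (4,3) via x @ 0.6955
    (4,4) via y @ 1.7082
    (4,5) via y @ 2.7435
    (4,6) via y @ 3.7788
    (3,6) via x @ 4.5592
    (3,7) via y @ 4.8140
    (3,8) via y @ 5.8493
    (3,9) via y @ 6.8846  # hit
  → r_4 = 6.8846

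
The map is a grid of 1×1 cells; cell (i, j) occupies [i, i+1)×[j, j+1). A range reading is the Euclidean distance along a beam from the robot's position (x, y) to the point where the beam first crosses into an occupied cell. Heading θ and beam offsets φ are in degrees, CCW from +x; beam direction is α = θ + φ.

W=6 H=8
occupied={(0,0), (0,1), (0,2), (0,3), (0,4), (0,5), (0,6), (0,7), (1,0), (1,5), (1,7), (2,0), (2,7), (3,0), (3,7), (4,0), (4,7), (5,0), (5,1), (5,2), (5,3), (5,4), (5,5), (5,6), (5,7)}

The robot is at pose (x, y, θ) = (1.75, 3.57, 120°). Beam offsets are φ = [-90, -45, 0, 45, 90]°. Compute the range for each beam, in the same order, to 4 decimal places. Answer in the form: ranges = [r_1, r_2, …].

beam 1: φ=-90°, α=30°
  d=(0.8660,0.5000)  start (1,3)  tX=0.2887 tY=0.8600  stride 1/|dx|=1.1547 1/|dy|=2.0000
    cross x-line → (2,3), t=0.2887
    cross y-line → (2,4), t=0.8600
    cross x-line → (3,4), t=1.4434
    cross x-line → (4,4), t=2.5981
    cross y-line → (4,5), t=2.8600
    cross x-line → (5,5), t=3.7528 (wall)
  → r_1 = 3.7528
beam 2: φ=-45°, α=75°
  d=(0.2588,0.9659)  start (1,3)  tX=0.9659 tY=0.4452  stride 1/|dx|=3.8637 1/|dy|=1.0353
    cross y-line → (1,4), t=0.4452
    cross x-line → (2,4), t=0.9659
    cross y-line → (2,5), t=1.4804
    cross y-line → (2,6), t=2.5157
    cross y-line → (2,7), t=3.5510 (wall)
  → r_2 = 3.5510
beam 3: φ=0°, α=120°
  d=(-0.5000,0.8660)  start (1,3)  tX=1.5000 tY=0.4965  stride 1/|dx|=2.0000 1/|dy|=1.1547
    cross y-line → (1,4), t=0.4965
    cross x-line → (0,4), t=1.5000 (wall)
  → r_3 = 1.5000
beam 4: φ=45°, α=165°
  d=(-0.9659,0.2588)  start (1,3)  tX=0.7765 tY=1.6614  stride 1/|dx|=1.0353 1/|dy|=3.8637
    cross x-line → (0,3), t=0.7765 (wall)
  → r_4 = 0.7765
beam 5: φ=90°, α=210°
  d=(-0.8660,-0.5000)  start (1,3)  tX=0.8660 tY=1.1400  stride 1/|dx|=1.1547 1/|dy|=2.0000
    cross x-line → (0,3), t=0.8660 (wall)
  → r_5 = 0.8660

ranges = [3.7528, 3.5510, 1.5000, 0.7765, 0.8660]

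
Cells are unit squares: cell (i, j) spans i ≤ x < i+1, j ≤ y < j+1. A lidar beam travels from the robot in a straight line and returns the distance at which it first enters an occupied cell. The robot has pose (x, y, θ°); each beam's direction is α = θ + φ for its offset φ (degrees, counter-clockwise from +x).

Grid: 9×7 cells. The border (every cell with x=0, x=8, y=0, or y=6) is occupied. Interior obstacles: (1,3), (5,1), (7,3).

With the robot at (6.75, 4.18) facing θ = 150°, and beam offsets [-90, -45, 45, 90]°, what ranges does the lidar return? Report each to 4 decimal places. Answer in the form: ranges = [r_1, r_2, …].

beam 1: φ=-90°, α=60°
  d=(0.5000,0.8660)  start (6,4)  tX=0.5000 tY=0.9469  stride 1/|dx|=2.0000 1/|dy|=1.1547
    cross x-line → (7,4), t=0.5000
    cross y-line → (7,5), t=0.9469
    cross y-line → (7,6), t=2.1016 (wall)
  → r_1 = 2.1016
beam 2: φ=-45°, α=105°
  d=(-0.2588,0.9659)  start (6,4)  tX=2.8978 tY=0.8489  stride 1/|dx|=3.8637 1/|dy|=1.0353
    cross y-line → (6,5), t=0.8489
    cross y-line → (6,6), t=1.8842 (wall)
  → r_2 = 1.8842
beam 3: φ=45°, α=195°
  d=(-0.9659,-0.2588)  start (6,4)  tX=0.7765 tY=0.6955  stride 1/|dx|=1.0353 1/|dy|=3.8637
    cross y-line → (6,3), t=0.6955
    cross x-line → (5,3), t=0.7765
    cross x-line → (4,3), t=1.8117
    cross x-line → (3,3), t=2.8470
    cross x-line → (2,3), t=3.8823
    cross y-line → (2,2), t=4.5592
    cross x-line → (1,2), t=4.9176
    cross x-line → (0,2), t=5.9528 (wall)
  → r_3 = 5.9528
beam 4: φ=90°, α=240°
  d=(-0.5000,-0.8660)  start (6,4)  tX=1.5000 tY=0.2078  stride 1/|dx|=2.0000 1/|dy|=1.1547
    cross y-line → (6,3), t=0.2078
    cross y-line → (6,2), t=1.3625
    cross x-line → (5,2), t=1.5000
    cross y-line → (5,1), t=2.5172 (wall)
  → r_4 = 2.5172

ranges = [2.1016, 1.8842, 5.9528, 2.5172]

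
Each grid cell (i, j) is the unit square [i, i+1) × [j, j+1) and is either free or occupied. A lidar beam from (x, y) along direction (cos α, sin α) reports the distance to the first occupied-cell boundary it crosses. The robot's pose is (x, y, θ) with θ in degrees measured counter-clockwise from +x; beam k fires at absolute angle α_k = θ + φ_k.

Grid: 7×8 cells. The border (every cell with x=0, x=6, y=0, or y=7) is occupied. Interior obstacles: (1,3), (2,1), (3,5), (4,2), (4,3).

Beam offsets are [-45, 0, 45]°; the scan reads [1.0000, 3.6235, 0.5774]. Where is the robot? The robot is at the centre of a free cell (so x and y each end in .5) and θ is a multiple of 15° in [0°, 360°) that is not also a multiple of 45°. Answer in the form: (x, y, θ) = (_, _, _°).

(x, y, θ) = (5.5, 3.5, 105°)

Enumerate (i+0.5, j+0.5, θ) over the 25 free cells and 16 admissible headings. For each, cast all 3 beams and compare to the given ranges.
  (3.5, 2.5, 285°): beam 2 = 1.5529 ≠ 3.6235 ✗
  (5.5, 2.5, 210°): beam 1 = 0.5176 ≠ 1.0000 ✗
  (5.5, 4.5, 30°): beam 1 = 0.5176 ≠ 1.0000 ✗
  …
  (5.5, 3.5, 105°): r_1=1.0000, r_2=3.6235, r_3=0.5774 — all match ✓
Only this pose fits every beam.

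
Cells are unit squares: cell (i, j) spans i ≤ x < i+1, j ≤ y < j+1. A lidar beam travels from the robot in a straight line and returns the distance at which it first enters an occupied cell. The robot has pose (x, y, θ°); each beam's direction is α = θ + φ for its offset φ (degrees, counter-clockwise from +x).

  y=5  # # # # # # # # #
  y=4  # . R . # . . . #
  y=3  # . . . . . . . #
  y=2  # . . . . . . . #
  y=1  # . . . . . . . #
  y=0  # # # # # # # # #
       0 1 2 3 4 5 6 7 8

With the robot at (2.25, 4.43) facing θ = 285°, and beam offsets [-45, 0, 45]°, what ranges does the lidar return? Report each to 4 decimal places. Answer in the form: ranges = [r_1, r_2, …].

beam 1: φ=-45°, α=240°
  d=(-0.5000,-0.8660)  start (2,4)  tX=0.5000 tY=0.4965  stride 1/|dx|=2.0000 1/|dy|=1.1547
    cross y-line → (2,3), t=0.4965
    cross x-line → (1,3), t=0.5000
    cross y-line → (1,2), t=1.6512
    cross x-line → (0,2), t=2.5000 (wall)
  → r_1 = 2.5000
beam 2: φ=0°, α=285°
  d=(0.2588,-0.9659)  start (2,4)  tX=2.8978 tY=0.4452  stride 1/|dx|=3.8637 1/|dy|=1.0353
    cross y-line → (2,3), t=0.4452
    cross y-line → (2,2), t=1.4804
    cross y-line → (2,1), t=2.5157
    cross x-line → (3,1), t=2.8978
    cross y-line → (3,0), t=3.5510 (wall)
  → r_2 = 3.5510
beam 3: φ=45°, α=330°
  d=(0.8660,-0.5000)  start (2,4)  tX=0.8660 tY=0.8600  stride 1/|dx|=1.1547 1/|dy|=2.0000
    cross y-line → (2,3), t=0.8600
    cross x-line → (3,3), t=0.8660
    cross x-line → (4,3), t=2.0207
    cross y-line → (4,2), t=2.8600
    cross x-line → (5,2), t=3.1754
    cross x-line → (6,2), t=4.3301
    cross y-line → (6,1), t=4.8600
    cross x-line → (7,1), t=5.4848
    cross x-line → (8,1), t=6.6395 (wall)
  → r_3 = 6.6395

ranges = [2.5000, 3.5510, 6.6395]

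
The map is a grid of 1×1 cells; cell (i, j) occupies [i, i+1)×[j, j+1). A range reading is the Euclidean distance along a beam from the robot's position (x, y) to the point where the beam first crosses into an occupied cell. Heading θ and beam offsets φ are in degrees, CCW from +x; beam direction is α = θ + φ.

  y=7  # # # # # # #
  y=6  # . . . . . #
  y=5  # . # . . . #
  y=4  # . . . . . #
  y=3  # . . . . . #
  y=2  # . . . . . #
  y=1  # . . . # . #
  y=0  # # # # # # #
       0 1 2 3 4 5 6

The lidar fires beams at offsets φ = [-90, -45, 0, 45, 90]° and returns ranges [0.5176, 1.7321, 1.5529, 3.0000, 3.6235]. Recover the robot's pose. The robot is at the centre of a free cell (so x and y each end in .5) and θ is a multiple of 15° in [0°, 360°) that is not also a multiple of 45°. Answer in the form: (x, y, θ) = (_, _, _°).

Candidates: 28 free-cell centres × 16 headings = 448 poses. Raycast each; keep the one whose scan matches to 4 dp.
  (4.5, 2.5, 195°): beam 1 = 4.6587 ≠ 0.5176 ✗
  (5.5, 4.5, 165°): beam 1 = 1.9319 ≠ 0.5176 ✗
  (1.5, 2.5, 330°): beam 1 = 1.0000 ≠ 0.5176 ✗
  (5.5, 2.5, 150°): beam 1 = 1.0000 ≠ 0.5176 ✗
  …
  (2.5, 4.5, 195°): r_1=0.5176, r_2=1.7321, r_3=1.5529, r_4=3.0000, r_5=3.6235 — all match ✓
Only this pose fits every beam.

(x, y, θ) = (2.5, 4.5, 195°)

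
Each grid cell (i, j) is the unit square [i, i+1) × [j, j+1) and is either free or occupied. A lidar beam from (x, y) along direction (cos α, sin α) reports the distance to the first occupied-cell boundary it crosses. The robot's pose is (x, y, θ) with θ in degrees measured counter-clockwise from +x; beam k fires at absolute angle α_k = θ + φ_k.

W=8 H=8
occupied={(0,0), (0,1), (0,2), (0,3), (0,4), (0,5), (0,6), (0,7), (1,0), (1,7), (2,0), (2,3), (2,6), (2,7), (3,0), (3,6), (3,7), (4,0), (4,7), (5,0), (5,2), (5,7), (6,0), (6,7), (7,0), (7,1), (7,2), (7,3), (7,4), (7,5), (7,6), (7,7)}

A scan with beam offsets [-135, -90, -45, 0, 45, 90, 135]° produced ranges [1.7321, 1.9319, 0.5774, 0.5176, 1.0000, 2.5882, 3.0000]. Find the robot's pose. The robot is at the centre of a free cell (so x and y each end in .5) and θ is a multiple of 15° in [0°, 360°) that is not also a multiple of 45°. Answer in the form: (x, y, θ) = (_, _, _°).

Candidates: 32 free-cell centres × 16 headings = 512 poses. Raycast each; keep the one whose scan matches to 4 dp.
  (1.5, 6.5, 330°): beam 1 = 0.5176 ≠ 1.7321 ✗
  (3.5, 1.5, 330°): beam 1 = 1.9319 ≠ 1.7321 ✗
  (6.5, 1.5, 150°): beam 1 = 0.5176 ≠ 1.7321 ✗
  (5.5, 6.5, 255°): beam 1 = 0.5774 ≠ 1.7321 ✗
  (1.5, 2.5, 240°): beam 1 = 1.9319 ≠ 1.7321 ✗
  …
  (6.5, 4.5, 15°): r_1=1.7321, r_2=1.9319, r_3=0.5774, r_4=0.5176, r_5=1.0000, r_6=2.5882, r_7=3.0000 — all match ✓
Only this pose fits every beam.

(x, y, θ) = (6.5, 4.5, 15°)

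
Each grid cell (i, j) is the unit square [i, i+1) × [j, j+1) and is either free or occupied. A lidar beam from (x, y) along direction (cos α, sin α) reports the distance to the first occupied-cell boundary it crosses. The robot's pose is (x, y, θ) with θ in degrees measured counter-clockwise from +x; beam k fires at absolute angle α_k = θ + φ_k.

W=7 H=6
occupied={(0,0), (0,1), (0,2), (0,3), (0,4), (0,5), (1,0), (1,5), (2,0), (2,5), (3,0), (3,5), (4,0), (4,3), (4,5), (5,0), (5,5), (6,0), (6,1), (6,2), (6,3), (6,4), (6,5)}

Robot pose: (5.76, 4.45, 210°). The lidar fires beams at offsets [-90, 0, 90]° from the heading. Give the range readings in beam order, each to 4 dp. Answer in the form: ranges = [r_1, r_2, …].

beam 1: φ=-90°, α=120°
  cosα=-0.5000 sinα=0.8660 | (5,4) | tMaxX 1.5200 tMaxY 0.6351 | tΔX 2.0000 tΔY 1.1547
    t=0.6351 [y] (5,5) — stop
  → r_1 = 0.6351
beam 2: φ=0°, α=210°
  cosα=-0.8660 sinα=-0.5000 | (5,4) | tMaxX 0.8776 tMaxY 0.9000 | tΔX 1.1547 tΔY 2.0000
    t=0.8776 [x] (4,4)
    t=0.9000 [y] (4,3) — stop
  → r_2 = 0.9000
beam 3: φ=90°, α=300°
  cosα=0.5000 sinα=-0.8660 | (5,4) | tMaxX 0.4800 tMaxY 0.5196 | tΔX 2.0000 tΔY 1.1547
    t=0.4800 [x] (6,4) — stop
  → r_3 = 0.4800

ranges = [0.6351, 0.9000, 0.4800]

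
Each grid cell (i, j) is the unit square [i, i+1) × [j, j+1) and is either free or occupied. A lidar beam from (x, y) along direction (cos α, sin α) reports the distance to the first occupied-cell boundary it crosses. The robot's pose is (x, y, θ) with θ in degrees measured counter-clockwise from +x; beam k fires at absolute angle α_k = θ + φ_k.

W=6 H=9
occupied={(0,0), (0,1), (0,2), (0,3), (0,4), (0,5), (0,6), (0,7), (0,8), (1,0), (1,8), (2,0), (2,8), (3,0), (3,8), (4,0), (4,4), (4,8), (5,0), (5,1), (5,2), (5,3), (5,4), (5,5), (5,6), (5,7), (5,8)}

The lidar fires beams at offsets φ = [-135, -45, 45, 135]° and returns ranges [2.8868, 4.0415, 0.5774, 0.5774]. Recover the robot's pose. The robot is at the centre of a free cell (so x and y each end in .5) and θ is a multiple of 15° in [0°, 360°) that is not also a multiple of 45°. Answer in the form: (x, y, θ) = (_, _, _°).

(x, y, θ) = (4.5, 5.5, 255°)

Candidates: 27 free-cell centres × 16 headings = 432 poses. Raycast each; keep the one whose scan matches to 4 dp.
  (3.5, 4.5, 195°): beam 1 = 3.0000 ≠ 2.8868 ✗
  (2.5, 1.5, 210°): beam 1 = 6.7293 ≠ 2.8868 ✗
  (3.5, 2.5, 60°): beam 1 = 1.5529 ≠ 2.8868 ✗
  …
  (4.5, 5.5, 255°): r_1=2.8868, r_2=4.0415, r_3=0.5774, r_4=0.5774 — all match ✓
Only this pose fits every beam.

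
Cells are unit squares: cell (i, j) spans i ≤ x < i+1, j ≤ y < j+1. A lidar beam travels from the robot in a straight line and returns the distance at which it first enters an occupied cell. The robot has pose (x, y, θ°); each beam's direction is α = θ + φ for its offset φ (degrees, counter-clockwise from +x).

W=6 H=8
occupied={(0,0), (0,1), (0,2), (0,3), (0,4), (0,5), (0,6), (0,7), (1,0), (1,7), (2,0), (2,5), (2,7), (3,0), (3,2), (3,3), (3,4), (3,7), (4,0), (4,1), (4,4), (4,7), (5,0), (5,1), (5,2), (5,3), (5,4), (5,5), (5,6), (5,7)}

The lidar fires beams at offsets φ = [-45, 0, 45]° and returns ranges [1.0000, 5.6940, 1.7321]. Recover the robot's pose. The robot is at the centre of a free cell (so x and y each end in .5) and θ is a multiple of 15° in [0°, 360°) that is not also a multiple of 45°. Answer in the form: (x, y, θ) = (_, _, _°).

(x, y, θ) = (2.5, 1.5, 105°)

Enumerate (i+0.5, j+0.5, θ) over the 18 free cells and 16 admissible headings. For each, cast all 3 beams and compare to the given ranges.
  (1.5, 5.5, 240°): beam 1 = 0.5176 ≠ 1.0000 ✗
  (2.5, 2.5, 255°): beam 1 = 1.7321 ≠ 1.0000 ✗
  (2.5, 1.5, 120°): beam 1 = 1.9319 ≠ 1.0000 ✗
  (2.5, 3.5, 165°): beam 1 = 3.0000 ≠ 1.0000 ✗
  …
  (2.5, 1.5, 105°): r_1=1.0000, r_2=5.6940, r_3=1.7321 — all match ✓
Only this pose fits every beam.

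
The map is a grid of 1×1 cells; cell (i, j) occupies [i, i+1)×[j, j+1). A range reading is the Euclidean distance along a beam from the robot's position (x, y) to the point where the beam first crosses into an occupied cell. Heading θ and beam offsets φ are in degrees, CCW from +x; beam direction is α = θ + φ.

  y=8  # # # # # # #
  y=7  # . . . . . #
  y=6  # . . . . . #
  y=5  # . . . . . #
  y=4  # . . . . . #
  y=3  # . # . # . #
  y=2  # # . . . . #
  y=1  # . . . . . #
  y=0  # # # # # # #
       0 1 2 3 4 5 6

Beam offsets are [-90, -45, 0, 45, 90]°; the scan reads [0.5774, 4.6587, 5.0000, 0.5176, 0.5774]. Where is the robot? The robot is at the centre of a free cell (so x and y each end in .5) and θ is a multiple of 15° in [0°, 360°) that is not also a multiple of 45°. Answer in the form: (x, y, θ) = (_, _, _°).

(x, y, θ) = (3.5, 3.5, 120°)

The pose lattice has 32·16 = 512 candidates. Test each by forward raycasting.
  (5.5, 3.5, 150°): beam 1 = 1.0000 ≠ 0.5774 ✗
  (1.5, 5.5, 240°): beam 2 = 0.5176 ≠ 4.6587 ✗
  (1.5, 6.5, 255°): beam 1 = 0.5176 ≠ 0.5774 ✗
  …
  (3.5, 3.5, 120°): r_1=0.5774, r_2=4.6587, r_3=5.0000, r_4=0.5176, r_5=0.5774 — all match ✓
Unique over the lattice → pose = (3.5, 3.5, 120°).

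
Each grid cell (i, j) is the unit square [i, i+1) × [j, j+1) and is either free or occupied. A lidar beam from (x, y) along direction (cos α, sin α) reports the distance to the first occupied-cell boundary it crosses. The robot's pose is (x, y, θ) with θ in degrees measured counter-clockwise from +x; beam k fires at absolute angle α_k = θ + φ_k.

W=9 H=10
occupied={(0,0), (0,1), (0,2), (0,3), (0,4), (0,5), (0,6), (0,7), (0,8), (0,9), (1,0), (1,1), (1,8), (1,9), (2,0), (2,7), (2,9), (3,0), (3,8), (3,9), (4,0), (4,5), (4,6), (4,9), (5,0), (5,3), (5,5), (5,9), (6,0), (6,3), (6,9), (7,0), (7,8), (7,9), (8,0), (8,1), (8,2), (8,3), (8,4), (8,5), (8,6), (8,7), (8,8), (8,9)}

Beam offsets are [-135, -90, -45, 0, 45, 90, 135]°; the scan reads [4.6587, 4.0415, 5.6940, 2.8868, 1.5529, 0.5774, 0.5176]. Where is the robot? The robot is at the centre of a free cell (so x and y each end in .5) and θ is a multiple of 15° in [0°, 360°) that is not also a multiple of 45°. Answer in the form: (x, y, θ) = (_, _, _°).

(x, y, θ) = (3.5, 1.5, 150°)

Candidates: 46 free-cell centres × 16 headings = 736 poses. Raycast each; keep the one whose scan matches to 4 dp.
  (3.5, 7.5, 240°): beam 1 = 0.5176 ≠ 4.6587 ✗
  (5.5, 2.5, 195°): beam 1 = 0.5774 ≠ 4.6587 ✗
  (4.5, 2.5, 300°): beam 1 = 3.6235 ≠ 4.6587 ✗
  …
  (3.5, 1.5, 150°): r_1=4.6587, r_2=4.0415, r_3=5.6940, r_4=2.8868, r_5=1.5529, r_6=0.5774, r_7=0.5176 — all match ✓
Only this pose fits every beam.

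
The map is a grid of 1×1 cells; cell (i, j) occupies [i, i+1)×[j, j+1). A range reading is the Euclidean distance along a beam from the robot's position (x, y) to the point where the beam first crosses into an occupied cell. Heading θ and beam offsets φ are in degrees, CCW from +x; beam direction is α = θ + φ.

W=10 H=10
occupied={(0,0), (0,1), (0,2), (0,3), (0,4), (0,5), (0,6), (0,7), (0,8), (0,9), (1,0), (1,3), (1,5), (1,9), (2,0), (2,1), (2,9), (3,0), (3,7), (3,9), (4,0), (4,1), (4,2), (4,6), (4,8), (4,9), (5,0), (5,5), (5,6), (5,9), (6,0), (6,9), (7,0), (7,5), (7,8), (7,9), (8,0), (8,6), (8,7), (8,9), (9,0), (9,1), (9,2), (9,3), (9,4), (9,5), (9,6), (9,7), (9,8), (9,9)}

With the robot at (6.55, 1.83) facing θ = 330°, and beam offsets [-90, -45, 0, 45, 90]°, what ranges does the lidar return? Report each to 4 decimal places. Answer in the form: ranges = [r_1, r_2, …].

beam 1: φ=-90°, α=240°
  d=(-0.5000,-0.8660)  start (6,1)  tX=1.1000 tY=0.9584  stride 1/|dx|=2.0000 1/|dy|=1.1547
    cross y-line → (6,0), t=0.9584 (wall)
  → r_1 = 0.9584
beam 2: φ=-45°, α=285°
  d=(0.2588,-0.9659)  start (6,1)  tX=1.7387 tY=0.8593  stride 1/|dx|=3.8637 1/|dy|=1.0353
    cross y-line → (6,0), t=0.8593 (wall)
  → r_2 = 0.8593
beam 3: φ=0°, α=330°
  d=(0.8660,-0.5000)  start (6,1)  tX=0.5196 tY=1.6600  stride 1/|dx|=1.1547 1/|dy|=2.0000
    cross x-line → (7,1), t=0.5196
    cross y-line → (7,0), t=1.6600 (wall)
  → r_3 = 1.6600
beam 4: φ=45°, α=15°
  d=(0.9659,0.2588)  start (6,1)  tX=0.4659 tY=0.6568  stride 1/|dx|=1.0353 1/|dy|=3.8637
    cross x-line → (7,1), t=0.4659
    cross y-line → (7,2), t=0.6568
    cross x-line → (8,2), t=1.5012
    cross x-line → (9,2), t=2.5364 (wall)
  → r_4 = 2.5364
beam 5: φ=90°, α=60°
  d=(0.5000,0.8660)  start (6,1)  tX=0.9000 tY=0.1963  stride 1/|dx|=2.0000 1/|dy|=1.1547
    cross y-line → (6,2), t=0.1963
    cross x-line → (7,2), t=0.9000
    cross y-line → (7,3), t=1.3510
    cross y-line → (7,4), t=2.5057
    cross x-line → (8,4), t=2.9000
    cross y-line → (8,5), t=3.6604
    cross y-line → (8,6), t=4.8151 (wall)
  → r_5 = 4.8151

ranges = [0.9584, 0.8593, 1.6600, 2.5364, 4.8151]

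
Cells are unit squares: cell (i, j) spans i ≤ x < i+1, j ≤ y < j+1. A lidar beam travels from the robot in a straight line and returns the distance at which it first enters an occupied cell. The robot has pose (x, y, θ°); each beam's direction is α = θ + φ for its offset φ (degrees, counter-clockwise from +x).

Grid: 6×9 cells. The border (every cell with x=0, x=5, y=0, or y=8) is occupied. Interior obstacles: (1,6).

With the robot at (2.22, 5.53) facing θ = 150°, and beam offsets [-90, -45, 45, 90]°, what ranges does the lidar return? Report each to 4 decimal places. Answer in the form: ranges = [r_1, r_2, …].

ranges = [2.8521, 0.8500, 1.2630, 2.4400]

beam 1: φ=-90°, α=60°
  dir = (cos 60°, sin 60°) = (0.5000, 0.8660); from cell (2,5)
  next x-line at t=1.5600, next y-line at t=0.5427; Δt_x=2.0000, Δt_y=1.1547
    y: enter (2,6) at t=0.5427
    x: enter (3,6) at t=1.5600
    y: enter (3,7) at t=1.6974
    y: enter (3,8) at t=2.8521 ← occupied
  → r_1 = 2.8521
beam 2: φ=-45°, α=105°
  dir = (cos 105°, sin 105°) = (-0.2588, 0.9659); from cell (2,5)
  next x-line at t=0.8500, next y-line at t=0.4866; Δt_x=3.8637, Δt_y=1.0353
    y: enter (2,6) at t=0.4866
    x: enter (1,6) at t=0.8500 ← occupied
  → r_2 = 0.8500
beam 3: φ=45°, α=195°
  dir = (cos 195°, sin 195°) = (-0.9659, -0.2588); from cell (2,5)
  next x-line at t=0.2278, next y-line at t=2.0478; Δt_x=1.0353, Δt_y=3.8637
    x: enter (1,5) at t=0.2278
    x: enter (0,5) at t=1.2630 ← occupied
  → r_3 = 1.2630
beam 4: φ=90°, α=240°
  dir = (cos 240°, sin 240°) = (-0.5000, -0.8660); from cell (2,5)
  next x-line at t=0.4400, next y-line at t=0.6120; Δt_x=2.0000, Δt_y=1.1547
    x: enter (1,5) at t=0.4400
    y: enter (1,4) at t=0.6120
    y: enter (1,3) at t=1.7667
    x: enter (0,3) at t=2.4400 ← occupied
  → r_4 = 2.4400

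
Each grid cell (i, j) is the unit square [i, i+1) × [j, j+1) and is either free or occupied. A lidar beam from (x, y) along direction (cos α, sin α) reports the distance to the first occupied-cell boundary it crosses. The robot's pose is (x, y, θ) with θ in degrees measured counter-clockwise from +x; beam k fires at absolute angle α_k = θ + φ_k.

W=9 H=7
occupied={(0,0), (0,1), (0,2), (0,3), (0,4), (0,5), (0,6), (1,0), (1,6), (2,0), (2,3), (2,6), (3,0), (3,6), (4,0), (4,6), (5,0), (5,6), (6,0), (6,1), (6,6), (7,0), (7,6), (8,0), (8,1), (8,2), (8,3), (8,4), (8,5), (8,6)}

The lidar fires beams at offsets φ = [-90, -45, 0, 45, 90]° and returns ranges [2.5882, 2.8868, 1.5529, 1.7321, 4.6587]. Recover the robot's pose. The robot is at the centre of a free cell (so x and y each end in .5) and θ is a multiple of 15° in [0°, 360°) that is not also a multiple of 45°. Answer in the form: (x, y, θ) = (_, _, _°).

Candidates: 33 free-cell centres × 16 headings = 528 poses. Raycast each; keep the one whose scan matches to 4 dp.
  (2.5, 2.5, 75°): beam 1 = 3.6235 ≠ 2.5882 ✗
  (2.5, 2.5, 15°): beam 1 = 1.5529 ≠ 2.5882 ✗
  (5.5, 3.5, 150°): beam 1 = 2.8868 ≠ 2.5882 ✗
  (2.5, 5.5, 15°): beam 1 = 1.5529 ≠ 2.5882 ✗
  …
  (5.5, 4.5, 75°): r_1=2.5882, r_2=2.8868, r_3=1.5529, r_4=1.7321, r_5=4.6587 — all match ✓
Unique over the lattice → pose = (5.5, 4.5, 75°).

(x, y, θ) = (5.5, 4.5, 75°)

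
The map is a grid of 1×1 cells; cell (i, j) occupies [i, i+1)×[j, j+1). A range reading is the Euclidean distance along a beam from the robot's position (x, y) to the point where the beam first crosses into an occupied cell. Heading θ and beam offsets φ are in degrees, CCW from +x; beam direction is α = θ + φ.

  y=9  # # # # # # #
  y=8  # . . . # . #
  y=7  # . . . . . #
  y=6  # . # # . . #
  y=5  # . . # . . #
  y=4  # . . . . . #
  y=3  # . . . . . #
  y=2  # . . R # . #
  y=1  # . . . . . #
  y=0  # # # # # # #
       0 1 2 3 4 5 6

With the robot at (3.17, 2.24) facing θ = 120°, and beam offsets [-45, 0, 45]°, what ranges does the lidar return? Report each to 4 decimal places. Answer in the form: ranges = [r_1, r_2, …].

ranges = [2.8574, 4.3400, 2.2465]

beam 1: φ=-45°, α=75°
  d=(0.2588,0.9659)  start (3,2)  tX=3.2069 tY=0.7868  stride 1/|dx|=3.8637 1/|dy|=1.0353
    cross y-line → (3,3), t=0.7868
    cross y-line → (3,4), t=1.8221
    cross y-line → (3,5), t=2.8574 (wall)
  → r_1 = 2.8574
beam 2: φ=0°, α=120°
  d=(-0.5000,0.8660)  start (3,2)  tX=0.3400 tY=0.8776  stride 1/|dx|=2.0000 1/|dy|=1.1547
    cross x-line → (2,2), t=0.3400
    cross y-line → (2,3), t=0.8776
    cross y-line → (2,4), t=2.0323
    cross x-line → (1,4), t=2.3400
    cross y-line → (1,5), t=3.1870
    cross x-line → (0,5), t=4.3400 (wall)
  → r_2 = 4.3400
beam 3: φ=45°, α=165°
  d=(-0.9659,0.2588)  start (3,2)  tX=0.1760 tY=2.9364  stride 1/|dx|=1.0353 1/|dy|=3.8637
    cross x-line → (2,2), t=0.1760
    cross x-line → (1,2), t=1.2113
    cross x-line → (0,2), t=2.2465 (wall)
  → r_3 = 2.2465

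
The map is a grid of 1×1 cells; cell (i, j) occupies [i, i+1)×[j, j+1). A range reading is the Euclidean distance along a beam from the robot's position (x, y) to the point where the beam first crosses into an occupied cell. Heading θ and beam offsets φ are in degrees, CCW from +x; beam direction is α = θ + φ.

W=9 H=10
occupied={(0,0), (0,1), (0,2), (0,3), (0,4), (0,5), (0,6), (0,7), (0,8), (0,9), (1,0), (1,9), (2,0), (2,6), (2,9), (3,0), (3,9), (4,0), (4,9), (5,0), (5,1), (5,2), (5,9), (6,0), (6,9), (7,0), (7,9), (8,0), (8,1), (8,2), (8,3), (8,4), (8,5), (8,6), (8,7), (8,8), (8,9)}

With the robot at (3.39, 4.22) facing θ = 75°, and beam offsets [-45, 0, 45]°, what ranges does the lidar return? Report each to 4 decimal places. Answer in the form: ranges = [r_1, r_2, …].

ranges = [5.3232, 4.9486, 2.0554]

beam 1: φ=-45°, α=30°
  d=(0.8660,0.5000)  start (3,4)  tX=0.7044 tY=1.5600  stride 1/|dx|=1.1547 1/|dy|=2.0000
    cross x-line → (4,4), t=0.7044
    cross y-line → (4,5), t=1.5600
    cross x-line → (5,5), t=1.8591
    cross x-line → (6,5), t=3.0138
    cross y-line → (6,6), t=3.5600
    cross x-line → (7,6), t=4.1685
    cross x-line → (8,6), t=5.3232 (wall)
  → r_1 = 5.3232
beam 2: φ=0°, α=75°
  d=(0.2588,0.9659)  start (3,4)  tX=2.3569 tY=0.8075  stride 1/|dx|=3.8637 1/|dy|=1.0353
    cross y-line → (3,5), t=0.8075
    cross y-line → (3,6), t=1.8428
    cross x-line → (4,6), t=2.3569
    cross y-line → (4,7), t=2.8781
    cross y-line → (4,8), t=3.9133
    cross y-line → (4,9), t=4.9486 (wall)
  → r_2 = 4.9486
beam 3: φ=45°, α=120°
  d=(-0.5000,0.8660)  start (3,4)  tX=0.7800 tY=0.9007  stride 1/|dx|=2.0000 1/|dy|=1.1547
    cross x-line → (2,4), t=0.7800
    cross y-line → (2,5), t=0.9007
    cross y-line → (2,6), t=2.0554 (wall)
  → r_3 = 2.0554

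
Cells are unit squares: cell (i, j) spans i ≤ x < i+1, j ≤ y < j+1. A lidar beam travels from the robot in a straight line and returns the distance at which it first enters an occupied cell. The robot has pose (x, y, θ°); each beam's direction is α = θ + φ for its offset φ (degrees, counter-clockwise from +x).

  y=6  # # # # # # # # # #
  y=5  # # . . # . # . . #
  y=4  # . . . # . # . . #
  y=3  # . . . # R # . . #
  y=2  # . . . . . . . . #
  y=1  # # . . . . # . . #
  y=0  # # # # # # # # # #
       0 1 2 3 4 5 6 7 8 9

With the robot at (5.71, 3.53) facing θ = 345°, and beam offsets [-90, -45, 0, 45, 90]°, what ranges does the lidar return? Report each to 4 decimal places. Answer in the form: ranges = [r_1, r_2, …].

ranges = [2.6192, 0.5800, 0.3002, 0.3349, 1.1205]

beam 1: φ=-90°, α=255°
  cosα=-0.2588 sinα=-0.9659 | (5,3) | tMaxX 2.7432 tMaxY 0.5487 | tΔX 3.8637 tΔY 1.0353
    t=0.5487 [y] (5,2)
    t=1.5840 [y] (5,1)
    t=2.6192 [y] (5,0) — stop
  → r_1 = 2.6192
beam 2: φ=-45°, α=300°
  cosα=0.5000 sinα=-0.8660 | (5,3) | tMaxX 0.5800 tMaxY 0.6120 | tΔX 2.0000 tΔY 1.1547
    t=0.5800 [x] (6,3) — stop
  → r_2 = 0.5800
beam 3: φ=0°, α=345°
  cosα=0.9659 sinα=-0.2588 | (5,3) | tMaxX 0.3002 tMaxY 2.0478 | tΔX 1.0353 tΔY 3.8637
    t=0.3002 [x] (6,3) — stop
  → r_3 = 0.3002
beam 4: φ=45°, α=30°
  cosα=0.8660 sinα=0.5000 | (5,3) | tMaxX 0.3349 tMaxY 0.9400 | tΔX 1.1547 tΔY 2.0000
    t=0.3349 [x] (6,3) — stop
  → r_4 = 0.3349
beam 5: φ=90°, α=75°
  cosα=0.2588 sinα=0.9659 | (5,3) | tMaxX 1.1205 tMaxY 0.4866 | tΔX 3.8637 tΔY 1.0353
    t=0.4866 [y] (5,4)
    t=1.1205 [x] (6,4) — stop
  → r_5 = 1.1205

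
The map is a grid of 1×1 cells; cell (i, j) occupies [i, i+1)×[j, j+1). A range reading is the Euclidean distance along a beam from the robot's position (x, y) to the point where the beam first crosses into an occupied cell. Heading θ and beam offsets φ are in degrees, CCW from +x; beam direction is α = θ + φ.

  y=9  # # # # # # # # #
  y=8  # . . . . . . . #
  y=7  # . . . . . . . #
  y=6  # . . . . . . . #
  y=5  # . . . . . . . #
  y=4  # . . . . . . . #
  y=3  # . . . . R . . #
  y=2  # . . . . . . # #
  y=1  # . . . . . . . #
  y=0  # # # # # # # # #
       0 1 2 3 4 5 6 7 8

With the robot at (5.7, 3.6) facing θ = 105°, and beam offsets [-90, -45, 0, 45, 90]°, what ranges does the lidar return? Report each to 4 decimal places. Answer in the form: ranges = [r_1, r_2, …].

beam 1: φ=-90°, α=15°
  dir = (cos 15°, sin 15°) = (0.9659, 0.2588); from cell (5,3)
  next x-line at t=0.3106, next y-line at t=1.5455; Δt_x=1.0353, Δt_y=3.8637
    x: enter (6,3) at t=0.3106
    x: enter (7,3) at t=1.3459
    y: enter (7,4) at t=1.5455
    x: enter (8,4) at t=2.3811 ← occupied
  → r_1 = 2.3811
beam 2: φ=-45°, α=60°
  dir = (cos 60°, sin 60°) = (0.5000, 0.8660); from cell (5,3)
  next x-line at t=0.6000, next y-line at t=0.4619; Δt_x=2.0000, Δt_y=1.1547
    y: enter (5,4) at t=0.4619
    x: enter (6,4) at t=0.6000
    y: enter (6,5) at t=1.6166
    x: enter (7,5) at t=2.6000
    y: enter (7,6) at t=2.7713
    y: enter (7,7) at t=3.9260
    x: enter (8,7) at t=4.6000 ← occupied
  → r_2 = 4.6000
beam 3: φ=0°, α=105°
  dir = (cos 105°, sin 105°) = (-0.2588, 0.9659); from cell (5,3)
  next x-line at t=2.7046, next y-line at t=0.4141; Δt_x=3.8637, Δt_y=1.0353
    y: enter (5,4) at t=0.4141
    y: enter (5,5) at t=1.4494
    y: enter (5,6) at t=2.4847
    x: enter (4,6) at t=2.7046
    y: enter (4,7) at t=3.5199
    y: enter (4,8) at t=4.5552
    y: enter (4,9) at t=5.5905 ← occupied
  → r_3 = 5.5905
beam 4: φ=45°, α=150°
  dir = (cos 150°, sin 150°) = (-0.8660, 0.5000); from cell (5,3)
  next x-line at t=0.8083, next y-line at t=0.8000; Δt_x=1.1547, Δt_y=2.0000
    y: enter (5,4) at t=0.8000
    x: enter (4,4) at t=0.8083
    x: enter (3,4) at t=1.9630
    y: enter (3,5) at t=2.8000
    x: enter (2,5) at t=3.1177
    x: enter (1,5) at t=4.2724
    y: enter (1,6) at t=4.8000
    x: enter (0,6) at t=5.4271 ← occupied
  → r_4 = 5.4271
beam 5: φ=90°, α=195°
  dir = (cos 195°, sin 195°) = (-0.9659, -0.2588); from cell (5,3)
  next x-line at t=0.7247, next y-line at t=2.3182; Δt_x=1.0353, Δt_y=3.8637
    x: enter (4,3) at t=0.7247
    x: enter (3,3) at t=1.7600
    y: enter (3,2) at t=2.3182
    x: enter (2,2) at t=2.7952
    x: enter (1,2) at t=3.8305
    x: enter (0,2) at t=4.8658 ← occupied
  → r_5 = 4.8658

ranges = [2.3811, 4.6000, 5.5905, 5.4271, 4.8658]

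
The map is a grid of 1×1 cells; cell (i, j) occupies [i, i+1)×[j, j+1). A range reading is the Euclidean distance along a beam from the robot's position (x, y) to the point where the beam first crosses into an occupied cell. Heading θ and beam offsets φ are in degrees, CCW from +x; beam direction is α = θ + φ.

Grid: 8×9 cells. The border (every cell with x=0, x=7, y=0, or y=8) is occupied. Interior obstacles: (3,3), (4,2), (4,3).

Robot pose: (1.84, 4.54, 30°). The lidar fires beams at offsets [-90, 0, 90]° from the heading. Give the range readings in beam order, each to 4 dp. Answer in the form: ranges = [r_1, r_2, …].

beam 1: φ=-90°, α=300°
  direction (0.5000, -0.8660); cell (1,4); t to first gridline: x 0.3200, y 0.6235 (then +2.0000 / +1.1547)
    (2,4) via x @ 0.3200
    (2,3) via y @ 0.6235
    (2,2) via y @ 1.7782
    (3,2) via x @ 2.3200
    (3,1) via y @ 2.9329
    (3,0) via y @ 4.0876  # hit
  → r_1 = 4.0876
beam 2: φ=0°, α=30°
  direction (0.8660, 0.5000); cell (1,4); t to first gridline: x 0.1848, y 0.9200 (then +1.1547 / +2.0000)
    (2,4) via x @ 0.1848
    (2,5) via y @ 0.9200
    (3,5) via x @ 1.3395
    (4,5) via x @ 2.4942
    (4,6) via y @ 2.9200
    (5,6) via x @ 3.6489
    (6,6) via x @ 4.8036
    (6,7) via y @ 4.9200
    (7,7) via x @ 5.9583  # hit
  → r_2 = 5.9583
beam 3: φ=90°, α=120°
  direction (-0.5000, 0.8660); cell (1,4); t to first gridline: x 1.6800, y 0.5312 (then +2.0000 / +1.1547)
    (1,5) via y @ 0.5312
    (0,5) via x @ 1.6800  # hit
  → r_3 = 1.6800

ranges = [4.0876, 5.9583, 1.6800]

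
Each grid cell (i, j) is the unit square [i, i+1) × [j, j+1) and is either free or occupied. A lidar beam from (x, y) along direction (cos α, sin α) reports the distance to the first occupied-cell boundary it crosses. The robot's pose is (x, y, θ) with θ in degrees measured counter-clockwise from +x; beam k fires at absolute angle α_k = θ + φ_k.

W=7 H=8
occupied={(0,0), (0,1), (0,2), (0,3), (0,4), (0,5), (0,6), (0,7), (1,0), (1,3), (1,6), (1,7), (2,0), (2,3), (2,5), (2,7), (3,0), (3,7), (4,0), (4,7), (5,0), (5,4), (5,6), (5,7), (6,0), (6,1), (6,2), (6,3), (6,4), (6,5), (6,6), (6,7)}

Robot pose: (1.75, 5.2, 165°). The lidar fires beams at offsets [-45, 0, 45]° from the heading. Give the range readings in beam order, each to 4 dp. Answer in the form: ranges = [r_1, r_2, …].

beam 1: φ=-45°, α=120°
  cosα=-0.5000 sinα=0.8660 | (1,5) | tMaxX 1.5000 tMaxY 0.9238 | tΔX 2.0000 tΔY 1.1547
    t=0.9238 [y] (1,6) — stop
  → r_1 = 0.9238
beam 2: φ=0°, α=165°
  cosα=-0.9659 sinα=0.2588 | (1,5) | tMaxX 0.7765 tMaxY 3.0910 | tΔX 1.0353 tΔY 3.8637
    t=0.7765 [x] (0,5) — stop
  → r_2 = 0.7765
beam 3: φ=45°, α=210°
  cosα=-0.8660 sinα=-0.5000 | (1,5) | tMaxX 0.8660 tMaxY 0.4000 | tΔX 1.1547 tΔY 2.0000
    t=0.4000 [y] (1,4)
    t=0.8660 [x] (0,4) — stop
  → r_3 = 0.8660

ranges = [0.9238, 0.7765, 0.8660]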